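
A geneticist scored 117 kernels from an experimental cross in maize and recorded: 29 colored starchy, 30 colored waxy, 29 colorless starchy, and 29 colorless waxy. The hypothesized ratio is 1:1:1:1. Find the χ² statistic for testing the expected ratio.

Expected counts for N = 117 under a 1:1:1:1 ratio (total parts = 4):
  colored starchy: 117 × 1/4 = 29.25
  colored waxy: 117 × 1/4 = 29.25
  colorless starchy: 117 × 1/4 = 29.25
  colorless waxy: 117 × 1/4 = 29.25
χ² = Σ (O − E)² / E
  colored starchy: (29 − 29.25)² / 29.25 = 0.0021
  colored waxy: (30 − 29.25)² / 29.25 = 0.0192
  colorless starchy: (29 − 29.25)² / 29.25 = 0.0021
  colorless waxy: (29 − 29.25)² / 29.25 = 0.0021
χ² = 0.0021 + 0.0192 + 0.0021 + 0.0021 = 0.0255 ≈ 0.026

0.026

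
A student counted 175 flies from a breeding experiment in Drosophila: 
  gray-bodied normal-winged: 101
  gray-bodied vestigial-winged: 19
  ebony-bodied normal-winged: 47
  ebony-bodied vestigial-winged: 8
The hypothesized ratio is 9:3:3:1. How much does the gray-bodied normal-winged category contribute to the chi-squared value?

0.067

The 9:3:3:1 ratio has 16 parts, so with N = 175 the expected counts are:
  gray-bodied normal-winged: 175 × 9/16 = 98.4375
  gray-bodied vestigial-winged: 175 × 3/16 = 32.8125
  ebony-bodied normal-winged: 175 × 3/16 = 32.8125
  ebony-bodied vestigial-winged: 175 × 1/16 = 10.9375
Contribution of gray-bodied normal-winged: (101 − 98.4375)² / 98.4375 = 0.0667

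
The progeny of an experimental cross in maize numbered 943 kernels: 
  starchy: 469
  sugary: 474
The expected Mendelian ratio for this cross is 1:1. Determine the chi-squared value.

0.027

Under the 1:1 hypothesis (Σ ratio = 2, N = 943):
  starchy: 943 × 1/2 = 471.5
  sugary: 943 × 1/2 = 471.5
χ² = Σ (O − E)² / E
  starchy: (469 − 471.5)² / 471.5 = 0.0133
  sugary: (474 − 471.5)² / 471.5 = 0.0133
χ² = 0.0133 + 0.0133 = 0.0266 ≈ 0.027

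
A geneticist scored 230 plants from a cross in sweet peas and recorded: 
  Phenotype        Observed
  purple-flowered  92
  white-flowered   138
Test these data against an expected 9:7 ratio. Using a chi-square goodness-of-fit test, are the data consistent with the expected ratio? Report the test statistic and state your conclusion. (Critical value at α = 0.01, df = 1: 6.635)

24.679; not consistent

Under the 9:7 hypothesis (Σ ratio = 16, N = 230):
  purple-flowered: 230 × 9/16 = 129.375
  white-flowered: 230 × 7/16 = 100.625
χ² = Σ (O − E)² / E
  purple-flowered: (92 − 129.375)² / 129.375 = 10.7972
  white-flowered: (138 − 100.625)² / 100.625 = 13.8821
χ² = 10.7972 + 13.8821 = 24.6793 ≈ 24.679
Degrees of freedom = 2 − 1 = 1; critical value at α = 0.01 is 6.635.
Since 24.679 > 6.635, we reject the null hypothesis — the data do not fit the 9:7 ratio.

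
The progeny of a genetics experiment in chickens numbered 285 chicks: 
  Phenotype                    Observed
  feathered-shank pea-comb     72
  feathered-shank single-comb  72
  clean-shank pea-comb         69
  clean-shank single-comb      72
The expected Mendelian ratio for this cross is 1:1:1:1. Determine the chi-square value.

Under the 1:1:1:1 hypothesis (Σ ratio = 4, N = 285):
  feathered-shank pea-comb: 285 × 1/4 = 71.25
  feathered-shank single-comb: 285 × 1/4 = 71.25
  clean-shank pea-comb: 285 × 1/4 = 71.25
  clean-shank single-comb: 285 × 1/4 = 71.25
χ² = Σ (O − E)² / E
  feathered-shank pea-comb: (72 − 71.25)² / 71.25 = 0.0079
  feathered-shank single-comb: (72 − 71.25)² / 71.25 = 0.0079
  clean-shank pea-comb: (69 − 71.25)² / 71.25 = 0.0711
  clean-shank single-comb: (72 − 71.25)² / 71.25 = 0.0079
χ² = 0.0079 + 0.0079 + 0.0711 + 0.0079 = 0.0948 ≈ 0.095

0.095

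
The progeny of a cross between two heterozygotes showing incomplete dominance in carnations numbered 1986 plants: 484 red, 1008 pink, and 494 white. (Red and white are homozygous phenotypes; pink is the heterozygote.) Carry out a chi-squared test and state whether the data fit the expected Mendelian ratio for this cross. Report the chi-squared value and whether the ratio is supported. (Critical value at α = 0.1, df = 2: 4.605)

With incomplete dominance, a heterozygote × heterozygote cross gives a 1:2:1 phenotypic ratio.
Total ratio parts = 4. Expected numbers out of 1986:
  red: 1986 × 1/4 = 496.5
  pink: 1986 × 2/4 = 993
  white: 1986 × 1/4 = 496.5
χ² = Σ (O − E)² / E
  red: (484 − 496.5)² / 496.5 = 0.3147
  pink: (1008 − 993)² / 993 = 0.2266
  white: (494 − 496.5)² / 496.5 = 0.0126
χ² = 0.3147 + 0.2266 + 0.0126 = 0.5539 ≈ 0.554
Degrees of freedom = 3 − 1 = 2; critical value at α = 0.1 is 4.605.
Since 0.554 < 4.605, we fail to reject the null hypothesis — the data are consistent with the 1:2:1 ratio.

0.554; consistent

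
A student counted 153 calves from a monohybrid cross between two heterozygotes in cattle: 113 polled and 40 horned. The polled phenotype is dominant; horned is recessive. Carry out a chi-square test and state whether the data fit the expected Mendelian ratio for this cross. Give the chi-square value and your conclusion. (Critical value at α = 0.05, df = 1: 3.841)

0.107; consistent

For a monohybrid cross between heterozygotes with complete dominance, the expected phenotypic ratio is 3:1.
Under the 3:1 hypothesis (Σ ratio = 4, N = 153):
  polled: 153 × 3/4 = 114.75
  horned: 153 × 1/4 = 38.25
χ² = Σ (O − E)² / E
  polled: (113 − 114.75)² / 114.75 = 0.0267
  horned: (40 − 38.25)² / 38.25 = 0.0801
χ² = 0.0267 + 0.0801 = 0.1068 ≈ 0.107
Degrees of freedom = 2 − 1 = 1; critical value at α = 0.05 is 3.841.
Since 0.107 < 3.841, we fail to reject the null hypothesis — the data are consistent with the 3:1 ratio.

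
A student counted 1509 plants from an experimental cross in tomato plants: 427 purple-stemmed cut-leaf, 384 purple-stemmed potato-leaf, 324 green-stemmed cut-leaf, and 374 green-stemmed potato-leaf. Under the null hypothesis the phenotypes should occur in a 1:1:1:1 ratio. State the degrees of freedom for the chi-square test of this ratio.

3

A goodness-of-fit test with 4 phenotype classes has df = 4 − 1 = 3.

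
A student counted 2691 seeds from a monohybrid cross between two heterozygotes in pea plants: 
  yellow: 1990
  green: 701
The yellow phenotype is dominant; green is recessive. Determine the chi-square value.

1.582

For a monohybrid cross between heterozygotes with complete dominance, the expected phenotypic ratio is 3:1.
The 3:1 ratio has 4 parts, so with N = 2691 the expected counts are:
  yellow: 2691 × 3/4 = 2018.25
  green: 2691 × 1/4 = 672.75
χ² = Σ (O − E)² / E
  yellow: (1990 − 2018.25)² / 2018.25 = 0.3954
  green: (701 − 672.75)² / 672.75 = 1.1863
χ² = 0.3954 + 1.1863 = 1.5817 ≈ 1.582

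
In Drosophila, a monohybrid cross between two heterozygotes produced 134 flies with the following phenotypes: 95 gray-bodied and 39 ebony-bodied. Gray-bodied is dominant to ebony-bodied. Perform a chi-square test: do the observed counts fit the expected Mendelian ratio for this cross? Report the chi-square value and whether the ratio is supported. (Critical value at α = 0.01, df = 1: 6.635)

For a monohybrid cross between heterozygotes with complete dominance, the expected phenotypic ratio is 3:1.
The 3:1 ratio has 4 parts, so with N = 134 the expected counts are:
  gray-bodied: 134 × 3/4 = 100.5
  ebony-bodied: 134 × 1/4 = 33.5
χ² = Σ (O − E)² / E
  gray-bodied: (95 − 100.5)² / 100.5 = 0.3010
  ebony-bodied: (39 − 33.5)² / 33.5 = 0.9030
χ² = 0.3010 + 0.9030 = 1.204
Degrees of freedom = 2 − 1 = 1; critical value at α = 0.01 is 6.635.
Since 1.204 < 6.635, we fail to reject the null hypothesis — the data are consistent with the 3:1 ratio.

1.204; consistent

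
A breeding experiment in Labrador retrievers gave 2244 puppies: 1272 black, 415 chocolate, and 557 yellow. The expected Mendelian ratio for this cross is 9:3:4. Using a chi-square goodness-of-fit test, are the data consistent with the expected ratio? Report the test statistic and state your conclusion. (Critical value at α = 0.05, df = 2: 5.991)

0.182; consistent

Total ratio parts = 16. Expected numbers out of 2244:
  black: 2244 × 9/16 = 1262.25
  chocolate: 2244 × 3/16 = 420.75
  yellow: 2244 × 4/16 = 561
χ² = Σ (O − E)² / E
  black: (1272 − 1262.25)² / 1262.25 = 0.0753
  chocolate: (415 − 420.75)² / 420.75 = 0.0786
  yellow: (557 − 561)² / 561 = 0.0285
χ² = 0.0753 + 0.0786 + 0.0285 = 0.1824 ≈ 0.182
Degrees of freedom = 3 − 1 = 2; critical value at α = 0.05 is 5.991.
Since 0.182 < 5.991, we fail to reject the null hypothesis — the data are consistent with the 9:3:4 ratio.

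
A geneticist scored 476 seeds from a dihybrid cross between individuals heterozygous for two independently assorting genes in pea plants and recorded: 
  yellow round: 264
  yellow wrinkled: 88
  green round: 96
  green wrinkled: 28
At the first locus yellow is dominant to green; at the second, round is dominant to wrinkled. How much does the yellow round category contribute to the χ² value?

0.053

A dihybrid F₂ with independent assortment and complete dominance at both loci gives a 9:3:3:1 phenotypic ratio.
Expected counts for N = 476 under a 9:3:3:1 ratio (total parts = 16):
  yellow round: 476 × 9/16 = 267.75
  yellow wrinkled: 476 × 3/16 = 89.25
  green round: 476 × 3/16 = 89.25
  green wrinkled: 476 × 1/16 = 29.75
Contribution of yellow round: (264 − 267.75)² / 267.75 = 0.0525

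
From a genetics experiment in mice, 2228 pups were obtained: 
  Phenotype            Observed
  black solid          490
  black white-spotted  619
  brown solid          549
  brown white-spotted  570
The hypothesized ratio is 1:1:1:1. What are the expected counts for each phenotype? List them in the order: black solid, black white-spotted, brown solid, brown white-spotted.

Under the 1:1:1:1 hypothesis (Σ ratio = 4, N = 2228):
  black solid: 2228 × 1/4 = 557
  black white-spotted: 2228 × 1/4 = 557
  brown solid: 2228 × 1/4 = 557
  brown white-spotted: 2228 × 1/4 = 557

557, 557, 557, 557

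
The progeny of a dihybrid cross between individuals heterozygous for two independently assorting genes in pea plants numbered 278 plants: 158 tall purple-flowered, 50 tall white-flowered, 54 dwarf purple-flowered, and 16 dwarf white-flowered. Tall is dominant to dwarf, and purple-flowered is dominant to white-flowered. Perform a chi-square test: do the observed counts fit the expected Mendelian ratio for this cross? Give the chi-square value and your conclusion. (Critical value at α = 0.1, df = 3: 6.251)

A dihybrid F₂ with independent assortment and complete dominance at both loci gives a 9:3:3:1 phenotypic ratio.
The 9:3:3:1 ratio has 16 parts, so with N = 278 the expected counts are:
  tall purple-flowered: 278 × 9/16 = 156.375
  tall white-flowered: 278 × 3/16 = 52.125
  dwarf purple-flowered: 278 × 3/16 = 52.125
  dwarf white-flowered: 278 × 1/16 = 17.375
χ² = Σ (O − E)² / E
  tall purple-flowered: (158 − 156.375)² / 156.375 = 0.0169
  tall white-flowered: (50 − 52.125)² / 52.125 = 0.0866
  dwarf purple-flowered: (54 − 52.125)² / 52.125 = 0.0674
  dwarf white-flowered: (16 − 17.375)² / 17.375 = 0.1088
χ² = 0.0169 + 0.0866 + 0.0674 + 0.1088 = 0.2797 ≈ 0.280
Degrees of freedom = 4 − 1 = 3; critical value at α = 0.1 is 6.251.
Since 0.280 < 6.251, we fail to reject the null hypothesis — the data are consistent with the 9:3:3:1 ratio.

0.280; consistent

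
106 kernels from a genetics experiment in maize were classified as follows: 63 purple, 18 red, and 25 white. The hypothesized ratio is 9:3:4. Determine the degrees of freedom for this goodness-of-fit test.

A goodness-of-fit test with 3 phenotype classes has df = 3 − 1 = 2.

2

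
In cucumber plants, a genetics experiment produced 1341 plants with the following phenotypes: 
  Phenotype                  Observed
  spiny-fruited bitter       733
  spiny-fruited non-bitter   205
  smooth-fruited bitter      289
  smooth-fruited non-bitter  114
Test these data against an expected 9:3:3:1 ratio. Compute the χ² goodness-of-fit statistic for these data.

25.663

Total ratio parts = 16. Expected numbers out of 1341:
  spiny-fruited bitter: 1341 × 9/16 = 754.3125
  spiny-fruited non-bitter: 1341 × 3/16 = 251.4375
  smooth-fruited bitter: 1341 × 3/16 = 251.4375
  smooth-fruited non-bitter: 1341 × 1/16 = 83.8125
χ² = Σ (O − E)² / E
  spiny-fruited bitter: (733 − 754.3125)² / 754.3125 = 0.6022
  spiny-fruited non-bitter: (205 − 251.4375)² / 251.4375 = 8.5765
  smooth-fruited bitter: (289 − 251.4375)² / 251.4375 = 5.6115
  smooth-fruited non-bitter: (114 − 83.8125)² / 83.8125 = 10.8729
χ² = 0.6022 + 8.5765 + 5.6115 + 10.8729 = 25.6631 ≈ 25.663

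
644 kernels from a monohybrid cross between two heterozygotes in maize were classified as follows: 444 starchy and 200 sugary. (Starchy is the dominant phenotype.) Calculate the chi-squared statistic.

For a monohybrid cross between heterozygotes with complete dominance, the expected phenotypic ratio is 3:1.
The 3:1 ratio has 4 parts, so with N = 644 the expected counts are:
  starchy: 644 × 3/4 = 483
  sugary: 644 × 1/4 = 161
χ² = Σ (O − E)² / E
  starchy: (444 − 483)² / 483 = 3.1491
  sugary: (200 − 161)² / 161 = 9.4472
χ² = 3.1491 + 9.4472 = 12.5963 ≈ 12.596

12.596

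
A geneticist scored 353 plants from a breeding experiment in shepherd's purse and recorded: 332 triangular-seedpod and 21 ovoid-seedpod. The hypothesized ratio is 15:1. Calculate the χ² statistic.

0.055

Total ratio parts = 16. Expected numbers out of 353:
  triangular-seedpod: 353 × 15/16 = 330.9375
  ovoid-seedpod: 353 × 1/16 = 22.0625
χ² = Σ (O − E)² / E
  triangular-seedpod: (332 − 330.9375)² / 330.9375 = 0.0034
  ovoid-seedpod: (21 − 22.0625)² / 22.0625 = 0.0512
χ² = 0.0034 + 0.0512 = 0.0546 ≈ 0.055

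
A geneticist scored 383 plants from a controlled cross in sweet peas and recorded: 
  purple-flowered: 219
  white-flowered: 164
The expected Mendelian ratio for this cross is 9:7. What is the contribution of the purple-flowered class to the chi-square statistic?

The 9:7 ratio has 16 parts, so with N = 383 the expected counts are:
  purple-flowered: 383 × 9/16 = 215.4375
  white-flowered: 383 × 7/16 = 167.5625
Contribution of purple-flowered: (219 − 215.4375)² / 215.4375 = 0.0589

0.059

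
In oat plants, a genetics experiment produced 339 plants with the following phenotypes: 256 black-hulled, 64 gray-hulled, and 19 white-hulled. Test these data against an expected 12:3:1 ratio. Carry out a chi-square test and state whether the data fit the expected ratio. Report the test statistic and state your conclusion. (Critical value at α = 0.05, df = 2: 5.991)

0.241; consistent

The 12:3:1 ratio has 16 parts, so with N = 339 the expected counts are:
  black-hulled: 339 × 12/16 = 254.25
  gray-hulled: 339 × 3/16 = 63.5625
  white-hulled: 339 × 1/16 = 21.1875
χ² = Σ (O − E)² / E
  black-hulled: (256 − 254.25)² / 254.25 = 0.0120
  gray-hulled: (64 − 63.5625)² / 63.5625 = 0.0030
  white-hulled: (19 − 21.1875)² / 21.1875 = 0.2258
χ² = 0.0120 + 0.0030 + 0.2258 = 0.2408 ≈ 0.241
Degrees of freedom = 3 − 1 = 2; critical value at α = 0.05 is 5.991.
Since 0.241 < 5.991, we fail to reject the null hypothesis — the data are consistent with the 12:3:1 ratio.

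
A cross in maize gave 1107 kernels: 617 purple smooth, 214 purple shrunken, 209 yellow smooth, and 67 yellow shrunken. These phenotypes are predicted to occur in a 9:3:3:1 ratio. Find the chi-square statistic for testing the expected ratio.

0.331

The 9:3:3:1 ratio has 16 parts, so with N = 1107 the expected counts are:
  purple smooth: 1107 × 9/16 = 622.6875
  purple shrunken: 1107 × 3/16 = 207.5625
  yellow smooth: 1107 × 3/16 = 207.5625
  yellow shrunken: 1107 × 1/16 = 69.1875
χ² = Σ (O − E)² / E
  purple smooth: (617 − 622.6875)² / 622.6875 = 0.0519
  purple shrunken: (214 − 207.5625)² / 207.5625 = 0.1997
  yellow smooth: (209 − 207.5625)² / 207.5625 = 0.0100
  yellow shrunken: (67 − 69.1875)² / 69.1875 = 0.0692
χ² = 0.0519 + 0.1997 + 0.0100 + 0.0692 = 0.3308 ≈ 0.331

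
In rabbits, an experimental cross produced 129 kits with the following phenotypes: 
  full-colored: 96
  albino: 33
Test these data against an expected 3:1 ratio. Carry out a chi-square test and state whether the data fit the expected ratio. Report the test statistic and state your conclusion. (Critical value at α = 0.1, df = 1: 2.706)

The 3:1 ratio has 4 parts, so with N = 129 the expected counts are:
  full-colored: 129 × 3/4 = 96.75
  albino: 129 × 1/4 = 32.25
χ² = Σ (O − E)² / E
  full-colored: (96 − 96.75)² / 96.75 = 0.0058
  albino: (33 − 32.25)² / 32.25 = 0.0174
χ² = 0.0058 + 0.0174 = 0.0232 ≈ 0.023
Degrees of freedom = 2 − 1 = 1; critical value at α = 0.1 is 2.706.
Since 0.023 < 2.706, we fail to reject the null hypothesis — the data are consistent with the 3:1 ratio.

0.023; consistent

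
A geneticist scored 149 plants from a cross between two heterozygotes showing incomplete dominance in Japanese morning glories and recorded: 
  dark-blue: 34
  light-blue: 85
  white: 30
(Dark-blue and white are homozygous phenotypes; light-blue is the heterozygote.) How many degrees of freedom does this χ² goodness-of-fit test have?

2

With incomplete dominance, a heterozygote × heterozygote cross gives a 1:2:1 phenotypic ratio.
A goodness-of-fit test with 3 phenotype classes has df = 3 − 1 = 2.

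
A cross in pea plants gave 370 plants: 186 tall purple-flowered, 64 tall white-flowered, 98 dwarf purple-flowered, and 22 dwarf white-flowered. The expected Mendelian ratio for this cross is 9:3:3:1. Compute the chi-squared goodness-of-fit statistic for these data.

14.634

Under the 9:3:3:1 hypothesis (Σ ratio = 16, N = 370):
  tall purple-flowered: 370 × 9/16 = 208.125
  tall white-flowered: 370 × 3/16 = 69.375
  dwarf purple-flowered: 370 × 3/16 = 69.375
  dwarf white-flowered: 370 × 1/16 = 23.125
χ² = Σ (O − E)² / E
  tall purple-flowered: (186 − 208.125)² / 208.125 = 2.3520
  tall white-flowered: (64 − 69.375)² / 69.375 = 0.4164
  dwarf purple-flowered: (98 − 69.375)² / 69.375 = 11.8110
  dwarf white-flowered: (22 − 23.125)² / 23.125 = 0.0547
χ² = 2.3520 + 0.4164 + 11.8110 + 0.0547 = 14.6341 ≈ 14.634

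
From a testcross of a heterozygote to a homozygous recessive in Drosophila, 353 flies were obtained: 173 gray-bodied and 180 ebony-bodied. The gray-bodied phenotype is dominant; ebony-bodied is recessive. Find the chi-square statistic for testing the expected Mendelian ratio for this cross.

A testcross of a heterozygote (Aa × aa) gives a 1:1 phenotypic ratio.
Under the 1:1 hypothesis (Σ ratio = 2, N = 353):
  gray-bodied: 353 × 1/2 = 176.5
  ebony-bodied: 353 × 1/2 = 176.5
χ² = Σ (O − E)² / E
  gray-bodied: (173 − 176.5)² / 176.5 = 0.0694
  ebony-bodied: (180 − 176.5)² / 176.5 = 0.0694
χ² = 0.0694 + 0.0694 = 0.1388 ≈ 0.139

0.139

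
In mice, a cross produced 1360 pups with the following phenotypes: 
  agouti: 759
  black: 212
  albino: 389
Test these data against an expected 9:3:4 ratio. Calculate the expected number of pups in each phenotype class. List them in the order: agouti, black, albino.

Expected counts for N = 1360 under a 9:3:4 ratio (total parts = 16):
  agouti: 1360 × 9/16 = 765
  black: 1360 × 3/16 = 255
  albino: 1360 × 4/16 = 340

765, 255, 340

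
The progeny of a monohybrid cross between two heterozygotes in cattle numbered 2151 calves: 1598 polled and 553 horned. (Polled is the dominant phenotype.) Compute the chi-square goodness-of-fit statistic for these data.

0.577

For a monohybrid cross between heterozygotes with complete dominance, the expected phenotypic ratio is 3:1.
The 3:1 ratio has 4 parts, so with N = 2151 the expected counts are:
  polled: 2151 × 3/4 = 1613.25
  horned: 2151 × 1/4 = 537.75
χ² = Σ (O − E)² / E
  polled: (1598 − 1613.25)² / 1613.25 = 0.1442
  horned: (553 − 537.75)² / 537.75 = 0.4325
χ² = 0.1442 + 0.4325 = 0.5767 ≈ 0.577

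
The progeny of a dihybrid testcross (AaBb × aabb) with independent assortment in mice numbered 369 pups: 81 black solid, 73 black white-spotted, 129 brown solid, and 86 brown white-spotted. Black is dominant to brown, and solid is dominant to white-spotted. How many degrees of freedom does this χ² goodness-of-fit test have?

A dihybrid testcross with independent assortment gives a 1:1:1:1 ratio.
A goodness-of-fit test with 4 phenotype classes has df = 4 − 1 = 3.

3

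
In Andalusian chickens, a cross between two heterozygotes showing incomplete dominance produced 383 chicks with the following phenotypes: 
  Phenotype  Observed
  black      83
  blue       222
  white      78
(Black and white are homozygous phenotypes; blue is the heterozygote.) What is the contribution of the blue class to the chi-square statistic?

4.858

With incomplete dominance, a heterozygote × heterozygote cross gives a 1:2:1 phenotypic ratio.
Total ratio parts = 4. Expected numbers out of 383:
  black: 383 × 1/4 = 95.75
  blue: 383 × 2/4 = 191.5
  white: 383 × 1/4 = 95.75
Contribution of blue: (222 − 191.5)² / 191.5 = 4.8577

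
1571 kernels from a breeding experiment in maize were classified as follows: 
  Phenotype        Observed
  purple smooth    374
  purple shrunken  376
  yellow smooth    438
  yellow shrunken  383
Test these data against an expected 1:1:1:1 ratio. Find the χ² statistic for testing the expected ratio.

Total ratio parts = 4. Expected numbers out of 1571:
  purple smooth: 1571 × 1/4 = 392.75
  purple shrunken: 1571 × 1/4 = 392.75
  yellow smooth: 1571 × 1/4 = 392.75
  yellow shrunken: 1571 × 1/4 = 392.75
χ² = Σ (O − E)² / E
  purple smooth: (374 − 392.75)² / 392.75 = 0.8951
  purple shrunken: (376 − 392.75)² / 392.75 = 0.7144
  yellow smooth: (438 − 392.75)² / 392.75 = 5.2134
  yellow shrunken: (383 − 392.75)² / 392.75 = 0.2420
χ² = 0.8951 + 0.7144 + 5.2134 + 0.2420 = 7.0649 ≈ 7.065

7.065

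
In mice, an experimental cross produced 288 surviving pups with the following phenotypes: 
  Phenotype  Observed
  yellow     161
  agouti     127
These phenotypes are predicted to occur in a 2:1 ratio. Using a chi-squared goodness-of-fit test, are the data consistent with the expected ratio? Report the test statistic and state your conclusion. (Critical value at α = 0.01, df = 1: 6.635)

15.016; not consistent

Under the 2:1 hypothesis (Σ ratio = 3, N = 288):
  yellow: 288 × 2/3 = 192
  agouti: 288 × 1/3 = 96
χ² = Σ (O − E)² / E
  yellow: (161 − 192)² / 192 = 5.0052
  agouti: (127 − 96)² / 96 = 10.0104
χ² = 5.0052 + 10.0104 = 15.0156 ≈ 15.016
Degrees of freedom = 2 − 1 = 1; critical value at α = 0.01 is 6.635.
Since 15.016 > 6.635, we reject the null hypothesis — the data do not fit the 2:1 ratio.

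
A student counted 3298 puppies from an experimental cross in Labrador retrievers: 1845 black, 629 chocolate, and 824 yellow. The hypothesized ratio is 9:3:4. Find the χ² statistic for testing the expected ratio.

Under the 9:3:4 hypothesis (Σ ratio = 16, N = 3298):
  black: 3298 × 9/16 = 1855.125
  chocolate: 3298 × 3/16 = 618.375
  yellow: 3298 × 4/16 = 824.5
χ² = Σ (O − E)² / E
  black: (1845 − 1855.125)² / 1855.125 = 0.0553
  chocolate: (629 − 618.375)² / 618.375 = 0.1826
  yellow: (824 − 824.5)² / 824.5 = 0.0003
χ² = 0.0553 + 0.1826 + 0.0003 = 0.2382 ≈ 0.238

0.238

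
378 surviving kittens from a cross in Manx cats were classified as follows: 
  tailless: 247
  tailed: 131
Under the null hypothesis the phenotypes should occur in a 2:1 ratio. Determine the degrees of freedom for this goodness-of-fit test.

A goodness-of-fit test with 2 phenotype classes has df = 2 − 1 = 1.

1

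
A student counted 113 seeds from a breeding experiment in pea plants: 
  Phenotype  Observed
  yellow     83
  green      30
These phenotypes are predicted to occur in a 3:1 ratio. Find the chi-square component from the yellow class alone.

Expected counts for N = 113 under a 3:1 ratio (total parts = 4):
  yellow: 113 × 3/4 = 84.75
  green: 113 × 1/4 = 28.25
Contribution of yellow: (83 − 84.75)² / 84.75 = 0.0361

0.036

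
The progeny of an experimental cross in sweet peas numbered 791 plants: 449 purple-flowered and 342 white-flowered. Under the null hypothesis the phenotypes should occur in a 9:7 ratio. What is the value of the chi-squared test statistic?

Expected counts for N = 791 under a 9:7 ratio (total parts = 16):
  purple-flowered: 791 × 9/16 = 444.9375
  white-flowered: 791 × 7/16 = 346.0625
χ² = Σ (O − E)² / E
  purple-flowered: (449 − 444.9375)² / 444.9375 = 0.0371
  white-flowered: (342 − 346.0625)² / 346.0625 = 0.0477
χ² = 0.0371 + 0.0477 = 0.0848 ≈ 0.085

0.085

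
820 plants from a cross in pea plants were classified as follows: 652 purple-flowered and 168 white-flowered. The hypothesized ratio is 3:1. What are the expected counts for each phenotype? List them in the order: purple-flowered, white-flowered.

The 3:1 ratio has 4 parts, so with N = 820 the expected counts are:
  purple-flowered: 820 × 3/4 = 615
  white-flowered: 820 × 1/4 = 205

615, 205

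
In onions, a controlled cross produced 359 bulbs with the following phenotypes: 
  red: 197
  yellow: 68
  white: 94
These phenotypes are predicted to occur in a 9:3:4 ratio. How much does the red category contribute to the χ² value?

0.121

Total ratio parts = 16. Expected numbers out of 359:
  red: 359 × 9/16 = 201.9375
  yellow: 359 × 3/16 = 67.3125
  white: 359 × 4/16 = 89.75
Contribution of red: (197 − 201.9375)² / 201.9375 = 0.1207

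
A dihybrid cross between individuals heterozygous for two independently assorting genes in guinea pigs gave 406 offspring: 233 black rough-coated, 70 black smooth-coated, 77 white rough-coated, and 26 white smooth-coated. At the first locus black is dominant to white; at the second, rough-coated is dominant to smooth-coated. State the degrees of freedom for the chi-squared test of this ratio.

3

A dihybrid F₂ with independent assortment and complete dominance at both loci gives a 9:3:3:1 phenotypic ratio.
A goodness-of-fit test with 4 phenotype classes has df = 4 − 1 = 3.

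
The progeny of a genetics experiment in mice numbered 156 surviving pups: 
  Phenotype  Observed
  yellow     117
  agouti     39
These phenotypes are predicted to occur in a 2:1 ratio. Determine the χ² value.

4.875

Expected counts for N = 156 under a 2:1 ratio (total parts = 3):
  yellow: 156 × 2/3 = 104
  agouti: 156 × 1/3 = 52
χ² = Σ (O − E)² / E
  yellow: (117 − 104)² / 104 = 1.6250
  agouti: (39 − 52)² / 52 = 3.2500
χ² = 1.6250 + 3.2500 = 4.875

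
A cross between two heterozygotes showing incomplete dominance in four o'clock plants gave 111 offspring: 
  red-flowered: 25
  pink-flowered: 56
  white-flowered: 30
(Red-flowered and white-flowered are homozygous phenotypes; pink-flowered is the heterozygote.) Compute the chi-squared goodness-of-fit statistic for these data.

0.459

With incomplete dominance, a heterozygote × heterozygote cross gives a 1:2:1 phenotypic ratio.
Under the 1:2:1 hypothesis (Σ ratio = 4, N = 111):
  red-flowered: 111 × 1/4 = 27.75
  pink-flowered: 111 × 2/4 = 55.5
  white-flowered: 111 × 1/4 = 27.75
χ² = Σ (O − E)² / E
  red-flowered: (25 − 27.75)² / 27.75 = 0.2725
  pink-flowered: (56 − 55.5)² / 55.5 = 0.0045
  white-flowered: (30 − 27.75)² / 27.75 = 0.1824
χ² = 0.2725 + 0.0045 + 0.1824 = 0.4594 ≈ 0.459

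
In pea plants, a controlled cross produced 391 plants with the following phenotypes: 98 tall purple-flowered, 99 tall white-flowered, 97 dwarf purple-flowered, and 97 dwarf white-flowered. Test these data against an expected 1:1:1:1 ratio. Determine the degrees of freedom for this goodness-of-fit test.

3

A goodness-of-fit test with 4 phenotype classes has df = 4 − 1 = 3.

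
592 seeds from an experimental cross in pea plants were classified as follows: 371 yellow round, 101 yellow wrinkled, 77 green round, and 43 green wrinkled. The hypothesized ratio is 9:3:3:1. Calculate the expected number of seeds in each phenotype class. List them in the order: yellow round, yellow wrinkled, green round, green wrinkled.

333, 111, 111, 37

Total ratio parts = 16. Expected numbers out of 592:
  yellow round: 592 × 9/16 = 333
  yellow wrinkled: 592 × 3/16 = 111
  green round: 592 × 3/16 = 111
  green wrinkled: 592 × 1/16 = 37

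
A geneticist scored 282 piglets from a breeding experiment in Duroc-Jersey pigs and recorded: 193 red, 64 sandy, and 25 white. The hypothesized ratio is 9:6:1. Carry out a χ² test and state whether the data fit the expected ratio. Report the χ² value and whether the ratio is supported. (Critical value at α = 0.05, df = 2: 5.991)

Total ratio parts = 16. Expected numbers out of 282:
  red: 282 × 9/16 = 158.625
  sandy: 282 × 6/16 = 105.75
  white: 282 × 1/16 = 17.625
χ² = Σ (O − E)² / E
  red: (193 − 158.625)² / 158.625 = 7.4493
  sandy: (64 − 105.75)² / 105.75 = 16.4829
  white: (25 − 17.625)² / 17.625 = 3.0860
χ² = 7.4493 + 16.4829 + 3.0860 = 27.0182 ≈ 27.018
Degrees of freedom = 3 − 1 = 2; critical value at α = 0.05 is 5.991.
Since 27.018 > 5.991, we reject the null hypothesis — the data do not fit the 9:6:1 ratio.

27.018; not consistent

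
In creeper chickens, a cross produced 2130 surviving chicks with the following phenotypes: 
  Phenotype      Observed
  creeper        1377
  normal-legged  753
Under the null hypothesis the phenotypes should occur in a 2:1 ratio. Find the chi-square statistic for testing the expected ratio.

3.906

Expected counts for N = 2130 under a 2:1 ratio (total parts = 3):
  creeper: 2130 × 2/3 = 1420
  normal-legged: 2130 × 1/3 = 710
χ² = Σ (O − E)² / E
  creeper: (1377 − 1420)² / 1420 = 1.3021
  normal-legged: (753 − 710)² / 710 = 2.6042
χ² = 1.3021 + 2.6042 = 3.9063 ≈ 3.906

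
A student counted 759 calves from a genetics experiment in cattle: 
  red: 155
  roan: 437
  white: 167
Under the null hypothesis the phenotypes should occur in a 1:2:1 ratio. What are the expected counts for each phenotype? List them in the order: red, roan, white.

189.75, 379.5, 189.75

Under the 1:2:1 hypothesis (Σ ratio = 4, N = 759):
  red: 759 × 1/4 = 189.75
  roan: 759 × 2/4 = 379.5
  white: 759 × 1/4 = 189.75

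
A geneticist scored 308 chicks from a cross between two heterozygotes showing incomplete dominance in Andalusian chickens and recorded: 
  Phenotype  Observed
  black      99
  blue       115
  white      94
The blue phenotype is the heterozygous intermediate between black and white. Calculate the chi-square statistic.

With incomplete dominance, a heterozygote × heterozygote cross gives a 1:2:1 phenotypic ratio.
Expected counts for N = 308 under a 1:2:1 ratio (total parts = 4):
  black: 308 × 1/4 = 77
  blue: 308 × 2/4 = 154
  white: 308 × 1/4 = 77
χ² = Σ (O − E)² / E
  black: (99 − 77)² / 77 = 6.2857
  blue: (115 − 154)² / 154 = 9.8766
  white: (94 − 77)² / 77 = 3.7532
χ² = 6.2857 + 9.8766 + 3.7532 = 19.9155 ≈ 19.916

19.916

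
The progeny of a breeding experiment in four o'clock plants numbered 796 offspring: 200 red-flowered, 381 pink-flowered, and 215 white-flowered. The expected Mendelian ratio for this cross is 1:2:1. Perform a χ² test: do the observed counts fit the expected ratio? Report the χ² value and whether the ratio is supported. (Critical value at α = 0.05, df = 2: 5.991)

2.018; consistent

Under the 1:2:1 hypothesis (Σ ratio = 4, N = 796):
  red-flowered: 796 × 1/4 = 199
  pink-flowered: 796 × 2/4 = 398
  white-flowered: 796 × 1/4 = 199
χ² = Σ (O − E)² / E
  red-flowered: (200 − 199)² / 199 = 0.0050
  pink-flowered: (381 − 398)² / 398 = 0.7261
  white-flowered: (215 − 199)² / 199 = 1.2864
χ² = 0.0050 + 0.7261 + 1.2864 = 2.0175 ≈ 2.018
Degrees of freedom = 3 − 1 = 2; critical value at α = 0.05 is 5.991.
Since 2.018 < 5.991, we fail to reject the null hypothesis — the data are consistent with the 1:2:1 ratio.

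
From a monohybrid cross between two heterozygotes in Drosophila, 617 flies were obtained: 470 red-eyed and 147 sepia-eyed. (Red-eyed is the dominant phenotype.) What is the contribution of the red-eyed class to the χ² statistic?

0.114

For a monohybrid cross between heterozygotes with complete dominance, the expected phenotypic ratio is 3:1.
The 3:1 ratio has 4 parts, so with N = 617 the expected counts are:
  red-eyed: 617 × 3/4 = 462.75
  sepia-eyed: 617 × 1/4 = 154.25
Contribution of red-eyed: (470 − 462.75)² / 462.75 = 0.1136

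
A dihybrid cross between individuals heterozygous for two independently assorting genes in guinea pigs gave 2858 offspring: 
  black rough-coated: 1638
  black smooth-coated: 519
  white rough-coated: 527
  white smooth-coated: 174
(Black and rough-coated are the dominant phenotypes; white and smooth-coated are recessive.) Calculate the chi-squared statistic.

A dihybrid F₂ with independent assortment and complete dominance at both loci gives a 9:3:3:1 phenotypic ratio.
The 9:3:3:1 ratio has 16 parts, so with N = 2858 the expected counts are:
  black rough-coated: 2858 × 9/16 = 1607.625
  black smooth-coated: 2858 × 3/16 = 535.875
  white rough-coated: 2858 × 3/16 = 535.875
  white smooth-coated: 2858 × 1/16 = 178.625
χ² = Σ (O − E)² / E
  black rough-coated: (1638 − 1607.625)² / 1607.625 = 0.5739
  black smooth-coated: (519 − 535.875)² / 535.875 = 0.5314
  white rough-coated: (527 − 535.875)² / 535.875 = 0.1470
  white smooth-coated: (174 − 178.625)² / 178.625 = 0.1198
χ² = 0.5739 + 0.5314 + 0.1470 + 0.1198 = 1.3721 ≈ 1.372

1.372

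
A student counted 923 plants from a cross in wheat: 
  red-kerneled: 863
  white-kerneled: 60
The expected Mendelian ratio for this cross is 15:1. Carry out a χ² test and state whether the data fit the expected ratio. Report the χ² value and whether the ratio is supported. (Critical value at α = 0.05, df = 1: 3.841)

0.099; consistent

Total ratio parts = 16. Expected numbers out of 923:
  red-kerneled: 923 × 15/16 = 865.3125
  white-kerneled: 923 × 1/16 = 57.6875
χ² = Σ (O − E)² / E
  red-kerneled: (863 − 865.3125)² / 865.3125 = 0.0062
  white-kerneled: (60 − 57.6875)² / 57.6875 = 0.0927
χ² = 0.0062 + 0.0927 = 0.0989 ≈ 0.099
Degrees of freedom = 2 − 1 = 1; critical value at α = 0.05 is 3.841.
Since 0.099 < 3.841, we fail to reject the null hypothesis — the data are consistent with the 15:1 ratio.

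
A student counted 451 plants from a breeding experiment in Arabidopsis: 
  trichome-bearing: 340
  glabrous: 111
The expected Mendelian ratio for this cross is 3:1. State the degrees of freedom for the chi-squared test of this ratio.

1

A goodness-of-fit test with 2 phenotype classes has df = 2 − 1 = 1.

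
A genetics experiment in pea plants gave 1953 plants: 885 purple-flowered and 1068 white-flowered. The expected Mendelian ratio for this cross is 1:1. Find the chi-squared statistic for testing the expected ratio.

Total ratio parts = 2. Expected numbers out of 1953:
  purple-flowered: 1953 × 1/2 = 976.5
  white-flowered: 1953 × 1/2 = 976.5
χ² = Σ (O − E)² / E
  purple-flowered: (885 − 976.5)² / 976.5 = 8.5737
  white-flowered: (1068 − 976.5)² / 976.5 = 8.5737
χ² = 8.5737 + 8.5737 = 17.1474 ≈ 17.147

17.147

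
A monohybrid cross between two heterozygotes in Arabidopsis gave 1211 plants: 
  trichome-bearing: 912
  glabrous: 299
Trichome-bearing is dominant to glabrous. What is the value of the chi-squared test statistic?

For a monohybrid cross between heterozygotes with complete dominance, the expected phenotypic ratio is 3:1.
Expected counts for N = 1211 under a 3:1 ratio (total parts = 4):
  trichome-bearing: 1211 × 3/4 = 908.25
  glabrous: 1211 × 1/4 = 302.75
χ² = Σ (O − E)² / E
  trichome-bearing: (912 − 908.25)² / 908.25 = 0.0155
  glabrous: (299 − 302.75)² / 302.75 = 0.0464
χ² = 0.0155 + 0.0464 = 0.0619 ≈ 0.062

0.062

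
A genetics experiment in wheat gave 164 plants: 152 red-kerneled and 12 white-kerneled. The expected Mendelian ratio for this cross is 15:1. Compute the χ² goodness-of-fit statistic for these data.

Total ratio parts = 16. Expected numbers out of 164:
  red-kerneled: 164 × 15/16 = 153.75
  white-kerneled: 164 × 1/16 = 10.25
χ² = Σ (O − E)² / E
  red-kerneled: (152 − 153.75)² / 153.75 = 0.0199
  white-kerneled: (12 − 10.25)² / 10.25 = 0.2988
χ² = 0.0199 + 0.2988 = 0.3187 ≈ 0.319

0.319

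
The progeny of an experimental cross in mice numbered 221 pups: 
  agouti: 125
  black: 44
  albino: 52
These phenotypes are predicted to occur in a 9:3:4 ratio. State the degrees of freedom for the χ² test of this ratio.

2

A goodness-of-fit test with 3 phenotype classes has df = 3 − 1 = 2.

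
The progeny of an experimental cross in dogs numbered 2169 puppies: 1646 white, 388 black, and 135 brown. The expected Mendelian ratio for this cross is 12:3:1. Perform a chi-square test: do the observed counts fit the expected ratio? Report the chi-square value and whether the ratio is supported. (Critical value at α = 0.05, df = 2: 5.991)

1.089; consistent

Total ratio parts = 16. Expected numbers out of 2169:
  white: 2169 × 12/16 = 1626.75
  black: 2169 × 3/16 = 406.6875
  brown: 2169 × 1/16 = 135.5625
χ² = Σ (O − E)² / E
  white: (1646 − 1626.75)² / 1626.75 = 0.2278
  black: (388 − 406.6875)² / 406.6875 = 0.8587
  brown: (135 − 135.5625)² / 135.5625 = 0.0023
χ² = 0.2278 + 0.8587 + 0.0023 = 1.0888 ≈ 1.089
Degrees of freedom = 3 − 1 = 2; critical value at α = 0.05 is 5.991.
Since 1.089 < 5.991, we fail to reject the null hypothesis — the data are consistent with the 12:3:1 ratio.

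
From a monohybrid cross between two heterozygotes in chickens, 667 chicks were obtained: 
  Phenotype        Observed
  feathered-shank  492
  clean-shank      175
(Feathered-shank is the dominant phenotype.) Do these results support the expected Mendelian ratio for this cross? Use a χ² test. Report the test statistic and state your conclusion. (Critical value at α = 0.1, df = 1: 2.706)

0.544; consistent

For a monohybrid cross between heterozygotes with complete dominance, the expected phenotypic ratio is 3:1.
Expected counts for N = 667 under a 3:1 ratio (total parts = 4):
  feathered-shank: 667 × 3/4 = 500.25
  clean-shank: 667 × 1/4 = 166.75
χ² = Σ (O − E)² / E
  feathered-shank: (492 − 500.25)² / 500.25 = 0.1361
  clean-shank: (175 − 166.75)² / 166.75 = 0.4082
χ² = 0.1361 + 0.4082 = 0.5443 ≈ 0.544
Degrees of freedom = 2 − 1 = 1; critical value at α = 0.1 is 2.706.
Since 0.544 < 2.706, we fail to reject the null hypothesis — the data are consistent with the 3:1 ratio.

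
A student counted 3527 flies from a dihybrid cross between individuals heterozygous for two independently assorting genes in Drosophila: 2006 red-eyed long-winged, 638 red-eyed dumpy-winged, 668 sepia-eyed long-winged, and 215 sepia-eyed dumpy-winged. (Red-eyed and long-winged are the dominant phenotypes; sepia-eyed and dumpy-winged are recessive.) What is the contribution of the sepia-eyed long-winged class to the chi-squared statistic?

A dihybrid F₂ with independent assortment and complete dominance at both loci gives a 9:3:3:1 phenotypic ratio.
Under the 9:3:3:1 hypothesis (Σ ratio = 16, N = 3527):
  red-eyed long-winged: 3527 × 9/16 = 1983.9375
  red-eyed dumpy-winged: 3527 × 3/16 = 661.3125
  sepia-eyed long-winged: 3527 × 3/16 = 661.3125
  sepia-eyed dumpy-winged: 3527 × 1/16 = 220.4375
Contribution of sepia-eyed long-winged: (668 − 661.3125)² / 661.3125 = 0.0676

0.068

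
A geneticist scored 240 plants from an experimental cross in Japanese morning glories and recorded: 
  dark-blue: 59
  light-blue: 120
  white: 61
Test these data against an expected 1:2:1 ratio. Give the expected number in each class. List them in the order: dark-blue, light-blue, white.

The 1:2:1 ratio has 4 parts, so with N = 240 the expected counts are:
  dark-blue: 240 × 1/4 = 60
  light-blue: 240 × 2/4 = 120
  white: 240 × 1/4 = 60

60, 120, 60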